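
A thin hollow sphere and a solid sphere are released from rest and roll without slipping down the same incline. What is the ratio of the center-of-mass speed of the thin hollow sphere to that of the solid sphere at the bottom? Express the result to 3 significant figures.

Each satisfies Mgh = ½(1+k)Mv² with k = I/(MR²), so v ∝ 1/√(1+k).
For the thin hollow sphere k = 2/3; for the solid sphere k = 0.4.
v₁/v₂ = √((1+k₂)/(1+k₁)) = √(1.4/1.667) ≈ 0.917.

v_ratio ≈ 0.917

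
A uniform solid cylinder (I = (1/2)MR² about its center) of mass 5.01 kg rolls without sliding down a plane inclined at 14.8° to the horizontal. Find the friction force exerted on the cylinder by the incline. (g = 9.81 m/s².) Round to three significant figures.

f ≈ 4.18 N

Here I = (1/2)MR², so the shape factor k = I/(MR²) = 0.5.
Along the incline Mg sinθ − f = Ma, and torque about the center fR = Iα = kMR²(a/R) gives f = kMa.
Combining, a = g sinθ/(1+k) and f = kMa = kMg sinθ/(1+k).
f = 0.5 × 5.01 × 9.81 × sin14.8° / 1.5 ≈ 4.18 N.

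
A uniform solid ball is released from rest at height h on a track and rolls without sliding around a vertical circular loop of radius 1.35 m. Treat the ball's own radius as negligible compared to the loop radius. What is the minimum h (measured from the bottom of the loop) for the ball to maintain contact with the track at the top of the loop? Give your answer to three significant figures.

The moment of inertia is (2/5)MR², giving k ≡ I/(MR²) = 0.4.
At the top, contact is just lost when gravity alone supplies the centripetal force: Mg = Mv_top²/r, i.e. v_top² = gr.
With ω = v/R, the kinetic energy at speed v is ½(1+k)Mv² = (7/10)Mv².
Energy conservation from release (height h) to the top (height 2r): Mgh = Mg(2r) + (7/10)M·gr.
Thus h_min = 2r + (1+k)r/2 = r(2 + 1.4/2) = 1.35 × 2.7 ≈ 3.65 m.

h_min ≈ 3.65 m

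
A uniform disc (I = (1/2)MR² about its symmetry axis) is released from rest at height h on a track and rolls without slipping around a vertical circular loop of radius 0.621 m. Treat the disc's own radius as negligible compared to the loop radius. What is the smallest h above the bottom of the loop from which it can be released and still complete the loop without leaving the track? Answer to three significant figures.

h_min ≈ 1.71 m

With I = (1/2)MR², the ratio k = I/(MR²) is 0.5.
At the top of the loop, the minimum-contact condition is Mg = Mv_top²/r, so v_top² = gr.
With ω = v/R, the kinetic energy at speed v is ½(1+k)Mv² = (3/4)Mv².
Energy conservation from release (height h) to the top (height 2r): Mgh = Mg(2r) + (3/4)M·gr.
Thus h_min = 2r + (1+k)r/2 = r(2 + 1.5/2) = 0.621 × 2.75 ≈ 1.71 m.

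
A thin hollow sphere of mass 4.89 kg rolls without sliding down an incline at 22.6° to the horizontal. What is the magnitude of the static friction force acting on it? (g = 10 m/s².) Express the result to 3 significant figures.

f ≈ 7.52 N

With I = (2/3)MR², the ratio k = I/(MR²) is 2/3.
Along the incline Mg sinθ − f = Ma, and torque about the center fR = Iα = kMR²(a/R) gives f = kMa.
Combining, a = g sinθ/(1+k) and f = kMa = kMg sinθ/(1+k).
f = (2/3) × 4.89 × 10 × sin22.6° / 1.667 ≈ 7.52 N.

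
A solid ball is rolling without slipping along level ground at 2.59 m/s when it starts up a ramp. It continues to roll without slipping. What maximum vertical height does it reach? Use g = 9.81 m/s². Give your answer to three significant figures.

h ≈ 0.479 m

The moment of inertia is (2/5)MR², giving k ≡ I/(MR²) = 0.4.
Rolling without slipping gives ω = v/R, so the total kinetic energy is ½Mv² + ½Iω² = ½(1+k)Mv² = (7/10)Mv².
All of this converts to potential energy at the highest point: (7/10)Mv₀² = Mgh.
Thus h = (1+k)v₀²/(2g) = 1.4 × 2.59² / (2 × 9.81) ≈ 0.479 m.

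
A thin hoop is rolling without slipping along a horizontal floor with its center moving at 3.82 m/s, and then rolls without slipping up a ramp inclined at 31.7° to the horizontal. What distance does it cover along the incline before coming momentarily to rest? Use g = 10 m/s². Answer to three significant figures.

d ≈ 2.78 m

For this body I = MR², i.e. k = I/(MR²) = 1.
Pure rolling means v = ωR; then KE = ½Mv² + ½I(v/R)² = ½(1+k)Mv² = Mv².
Setting this equal to Mgh gives the vertical rise h = (1+k)v₀²/(2g) = 2×3.82²/(2×10) = 1.459 m.
The distance along the slope is d = h/sinθ = 1.459/sin31.7° ≈ 2.78 m.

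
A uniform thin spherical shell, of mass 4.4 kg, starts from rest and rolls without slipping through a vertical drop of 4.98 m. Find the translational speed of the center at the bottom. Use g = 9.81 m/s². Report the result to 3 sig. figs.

With I = (2/3)MR², the ratio k = I/(MR²) is 2/3.
The rolling condition ω = v/R makes the rotational term ½I(v/R)² = ½kMv², so KE_total = ½(1+k)Mv² = (5/6)Mv².
Energy conservation: Mgh = (5/6)Mv², so v = √(2gh/(1+k)) = √(2 × 9.81 × 4.98 / 1.667) ≈ 7.66 m/s.

v ≈ 7.66 m/s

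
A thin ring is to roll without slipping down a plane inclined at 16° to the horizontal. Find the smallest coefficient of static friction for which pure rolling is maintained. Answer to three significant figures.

μ_min ≈ 0.143

For this body I = MR², i.e. k = I/(MR²) = 1.
Translational: Mg sinθ − f = Ma. Rotational about the CM: fR = Iα = kMRa, so f = kMa.
These give a = g sinθ/(1+k) and the required friction f = kMg sinθ/(1+k).
With N = Mg cosθ, the no-slip condition f ≤ μN gives μ_min = f/N = k tanθ/(1+k).
μ_min = 1 × tan16° / 2 ≈ 0.143.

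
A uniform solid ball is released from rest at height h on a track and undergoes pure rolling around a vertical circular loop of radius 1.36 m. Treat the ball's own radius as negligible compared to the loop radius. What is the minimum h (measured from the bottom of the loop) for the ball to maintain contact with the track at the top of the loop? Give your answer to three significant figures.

h_min ≈ 3.67 m

Here I = (2/5)MR², so the shape factor k = I/(MR²) = 0.4.
At the top, contact is just lost when gravity alone supplies the centripetal force: Mg = Mv_top²/r, i.e. v_top² = gr.
With ω = v/R, the kinetic energy at speed v is ½(1+k)Mv² = (7/10)Mv².
Energy conservation from release (height h) to the top (height 2r): Mgh = Mg(2r) + (7/10)M·gr.
Thus h_min = 2r + (1+k)r/2 = r(2 + 1.4/2) = 1.36 × 2.7 ≈ 3.67 m.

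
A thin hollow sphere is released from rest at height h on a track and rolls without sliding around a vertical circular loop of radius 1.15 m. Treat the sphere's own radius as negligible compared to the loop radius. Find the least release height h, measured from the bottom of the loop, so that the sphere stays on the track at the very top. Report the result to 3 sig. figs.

Here I = (2/3)MR², so the shape factor k = I/(MR²) = 2/3.
At the top of the loop, the minimum-contact condition is Mg = Mv_top²/r, so v_top² = gr.
With ω = v/R, the kinetic energy at speed v is ½(1+k)Mv² = (5/6)Mv².
Energy conservation from release (height h) to the top (height 2r): Mgh = Mg(2r) + (5/6)M·gr.
Thus h_min = 2r + (1+k)r/2 = r(2 + 1.667/2) = 1.15 × 2.833 ≈ 3.26 m.

h_min ≈ 3.26 m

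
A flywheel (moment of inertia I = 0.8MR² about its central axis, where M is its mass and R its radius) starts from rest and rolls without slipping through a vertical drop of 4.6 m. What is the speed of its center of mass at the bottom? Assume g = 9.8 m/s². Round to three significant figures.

v ≈ 7.08 m/s

With I = 0.8MR², the ratio k = I/(MR²) is 0.8.
Since it rolls without slipping, ω = v/R and KE = ½Mv² + ½Iω² = ½(1+k)Mv² = (9/10)Mv².
Energy conservation: Mgh = (9/10)Mv², so v = √(2gh/(1+k)) = √(2 × 9.8 × 4.6 / 1.8) ≈ 7.08 m/s.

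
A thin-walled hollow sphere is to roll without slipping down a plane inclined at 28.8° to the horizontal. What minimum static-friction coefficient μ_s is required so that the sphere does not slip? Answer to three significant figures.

μ_min ≈ 0.220

For this body I = (2/3)MR², i.e. k = I/(MR²) = 2/3.
Newton's second law down the slope: Mg sinθ − f = Ma. The torque equation fR = Iα (with α = a/R) gives f = kMa.
These give a = g sinθ/(1+k) and the required friction f = kMg sinθ/(1+k).
With N = Mg cosθ, the no-slip condition f ≤ μN gives μ_min = f/N = k tanθ/(1+k).
μ_min = (2/3) × tan28.8° / 1.667 ≈ 0.220.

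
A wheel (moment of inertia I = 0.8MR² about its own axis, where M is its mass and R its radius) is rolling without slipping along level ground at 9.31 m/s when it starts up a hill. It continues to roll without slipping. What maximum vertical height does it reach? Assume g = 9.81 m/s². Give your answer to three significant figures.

The moment of inertia is 0.8MR², giving k ≡ I/(MR²) = 0.8.
Since it rolls without slipping, ω = v/R and KE = ½Mv² + ½Iω² = ½(1+k)Mv² = (9/10)Mv².
All of this converts to potential energy at the highest point: (9/10)Mv₀² = Mgh.
Thus h = (1+k)v₀²/(2g) = 1.8 × 9.31² / (2 × 9.81) ≈ 7.95 m.

h ≈ 7.95 m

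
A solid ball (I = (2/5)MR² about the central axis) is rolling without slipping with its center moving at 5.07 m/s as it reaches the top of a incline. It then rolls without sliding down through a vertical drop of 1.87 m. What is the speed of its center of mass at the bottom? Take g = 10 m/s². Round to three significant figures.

With I = (2/5)MR², the ratio k = I/(MR²) is 0.4.
Rolling without slipping gives ω = v/R, so the total kinetic energy is ½Mv² + ½Iω² = ½(1+k)Mv² = (7/10)Mv².
Energy conservation: (7/10)Mv₀² + Mgh = (7/10)Mv², so v² = v₀² + 2gh/(1+k).
v = √(5.07² + 2×10×1.87/1.4) = √52.42 ≈ 7.24 m/s.

v ≈ 7.24 m/s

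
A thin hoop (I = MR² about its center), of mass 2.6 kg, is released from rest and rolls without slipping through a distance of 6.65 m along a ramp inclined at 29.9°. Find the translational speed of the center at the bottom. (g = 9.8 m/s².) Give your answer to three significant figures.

v ≈ 5.70 m/s

For this body I = MR², i.e. k = I/(MR²) = 1.
Rolling without slipping gives ω = v/R, so the total kinetic energy is ½Mv² + ½Iω² = ½(1+k)Mv² = Mv².
The vertical drop is h = L sinθ = 6.65 × sin29.9° = 3.315 m.
Setting Mgh = Mv² gives v = √(2gh/(1+k)) = √(2·9.8·3.315/2) ≈ 5.70 m/s.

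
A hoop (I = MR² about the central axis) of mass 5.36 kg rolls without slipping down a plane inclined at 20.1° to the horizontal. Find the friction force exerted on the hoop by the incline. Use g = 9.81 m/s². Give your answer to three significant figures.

f ≈ 9.04 N

With I = MR², the ratio k = I/(MR²) is 1.
Translational: Mg sinθ − f = Ma. Rotational about the CM: fR = Iα = kMRa, so f = kMa.
Combining, a = g sinθ/(1+k) and f = kMa = kMg sinθ/(1+k).
f = 1 × 5.36 × 9.81 × sin20.1° / 2 ≈ 9.04 N.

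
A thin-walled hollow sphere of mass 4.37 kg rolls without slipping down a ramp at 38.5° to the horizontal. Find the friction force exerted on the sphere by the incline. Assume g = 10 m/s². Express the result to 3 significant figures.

f ≈ 10.9 N

Here I = (2/3)MR², so the shape factor k = I/(MR²) = 2/3.
Newton's second law down the slope: Mg sinθ − f = Ma. The torque equation fR = Iα (with α = a/R) gives f = kMa.
Combining, a = g sinθ/(1+k) and f = kMa = kMg sinθ/(1+k).
f = (2/3) × 4.37 × 10 × sin38.5° / 1.667 ≈ 10.9 N.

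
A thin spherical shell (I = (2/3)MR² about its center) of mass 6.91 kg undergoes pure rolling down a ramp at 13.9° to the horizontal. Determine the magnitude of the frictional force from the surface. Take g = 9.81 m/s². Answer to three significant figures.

Here I = (2/3)MR², so the shape factor k = I/(MR²) = 2/3.
Translational: Mg sinθ − f = Ma. Rotational about the CM: fR = Iα = kMRa, so f = kMa.
Combining, a = g sinθ/(1+k) and f = kMa = kMg sinθ/(1+k).
f = (2/3) × 6.91 × 9.81 × sin13.9° / 1.667 ≈ 6.51 N.

f ≈ 6.51 N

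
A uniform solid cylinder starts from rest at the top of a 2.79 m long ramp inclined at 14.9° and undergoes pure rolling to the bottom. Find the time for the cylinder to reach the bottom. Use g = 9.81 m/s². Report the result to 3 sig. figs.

t ≈ 1.82 s

Here I = (1/2)MR², so the shape factor k = I/(MR²) = 0.5.
Translational: Mg sinθ − f = Ma. Rotational about the CM: fR = Iα = kMRa, so f = kMa.
Hence a = g sinθ/(1+k) = 9.81×sin14.9°/1.5 = 1.682 m/s².
With constant a from rest, t = √(2L/a) = √(2·2.79/1.682) ≈ 1.82 s.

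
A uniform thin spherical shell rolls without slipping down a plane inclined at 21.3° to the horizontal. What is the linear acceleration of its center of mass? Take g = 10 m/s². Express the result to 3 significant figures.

The moment of inertia is (2/3)MR², giving k ≡ I/(MR²) = 2/3.
Along the incline Mg sinθ − f = Ma, and torque about the center fR = Iα = kMR²(a/R) gives f = kMa.
Eliminating f: Mg sinθ = (1+k)Ma, so a = g sinθ/(1+k) = 10 × sin21.3° / 1.667 ≈ 2.18 m/s².

a ≈ 2.18 m/s²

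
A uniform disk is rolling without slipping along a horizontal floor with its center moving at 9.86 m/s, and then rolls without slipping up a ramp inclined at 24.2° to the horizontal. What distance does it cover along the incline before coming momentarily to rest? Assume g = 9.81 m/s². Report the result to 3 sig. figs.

d ≈ 18.1 m

With I = (1/2)MR², the ratio k = I/(MR²) is 0.5.
Pure rolling means v = ωR; then KE = ½Mv² + ½I(v/R)² = ½(1+k)Mv² = (3/4)Mv².
Setting this equal to Mgh gives the vertical rise h = (1+k)v₀²/(2g) = 1.5×9.86²/(2×9.81) = 7.433 m.
The distance along the slope is d = h/sinθ = 7.433/sin24.2° ≈ 18.1 m.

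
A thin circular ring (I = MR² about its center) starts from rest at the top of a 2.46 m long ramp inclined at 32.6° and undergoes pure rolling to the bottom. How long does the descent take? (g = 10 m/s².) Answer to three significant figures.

With I = MR², the ratio k = I/(MR²) is 1.
Translational: Mg sinθ − f = Ma. Rotational about the CM: fR = Iα = kMRa, so f = kMa.
Hence a = g sinθ/(1+k) = 10×sin32.6°/2 = 2.694 m/s².
Starting from rest, L = ½at², so t = √(2L/a) = √(2×2.46/2.694) ≈ 1.35 s.

t ≈ 1.35 s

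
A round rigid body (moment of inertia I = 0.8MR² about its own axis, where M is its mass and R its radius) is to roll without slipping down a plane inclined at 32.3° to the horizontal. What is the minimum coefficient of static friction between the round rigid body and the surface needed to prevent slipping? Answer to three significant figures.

With I = 0.8MR², the ratio k = I/(MR²) is 0.8.
Newton's second law down the slope: Mg sinθ − f = Ma. The torque equation fR = Iα (with α = a/R) gives f = kMa.
These give a = g sinθ/(1+k) and the required friction f = kMg sinθ/(1+k).
The normal force is N = Mg cosθ, so μ_min = f/N = k tanθ/(1+k).
μ_min = 0.8 × tan32.3° / 1.8 ≈ 0.281.

μ_min ≈ 0.281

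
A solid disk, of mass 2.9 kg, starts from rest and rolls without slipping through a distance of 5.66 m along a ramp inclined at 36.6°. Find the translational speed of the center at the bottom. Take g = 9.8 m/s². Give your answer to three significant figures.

For this body I = (1/2)MR², i.e. k = I/(MR²) = 0.5.
Pure rolling means v = ωR; then KE = ½Mv² + ½I(v/R)² = ½(1+k)Mv² = (3/4)Mv².
The vertical drop is h = L sinθ = 5.66 × sin36.6° = 3.375 m.
Energy conservation: Mgh = (3/4)Mv², so v = √(2gh/(1+k)) = √(2 × 9.8 × 3.375 / 1.5) ≈ 6.64 m/s.

v ≈ 6.64 m/s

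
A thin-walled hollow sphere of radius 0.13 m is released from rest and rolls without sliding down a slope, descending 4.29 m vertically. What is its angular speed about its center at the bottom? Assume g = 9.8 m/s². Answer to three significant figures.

The moment of inertia is (2/3)MR², giving k ≡ I/(MR²) = 2/3.
The rolling condition ω = v/R makes the rotational term ½I(v/R)² = ½kMv², so KE_total = ½(1+k)Mv² = (5/6)Mv².
Energy conservation Mgh = ½(1+k)Mv² gives v = √(2gh/(1+k)) = √(2 × 9.8 × 4.29 / 1.667) = 7.103 m/s.
Then ω = v/R = 7.103 / 0.13 ≈ 54.6 rad/s.

ω ≈ 54.6 rad/s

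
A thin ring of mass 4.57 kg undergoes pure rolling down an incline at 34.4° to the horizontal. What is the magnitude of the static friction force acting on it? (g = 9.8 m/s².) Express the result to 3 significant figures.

f ≈ 12.7 N

Here I = MR², so the shape factor k = I/(MR²) = 1.
Translational: Mg sinθ − f = Ma. Rotational about the CM: fR = Iα = kMRa, so f = kMa.
Combining, a = g sinθ/(1+k) and f = kMa = kMg sinθ/(1+k).
f = 1 × 4.57 × 9.8 × sin34.4° / 2 ≈ 12.7 N.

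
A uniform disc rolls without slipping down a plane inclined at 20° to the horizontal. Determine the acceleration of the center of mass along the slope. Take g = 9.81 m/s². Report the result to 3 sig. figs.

With I = (1/2)MR², the ratio k = I/(MR²) is 0.5.
Along the incline Mg sinθ − f = Ma, and torque about the center fR = Iα = kMR²(a/R) gives f = kMa.
Eliminating f: Mg sinθ = (1+k)Ma, so a = g sinθ/(1+k) = 9.81 × sin20° / 1.5 ≈ 2.24 m/s².

a ≈ 2.24 m/s²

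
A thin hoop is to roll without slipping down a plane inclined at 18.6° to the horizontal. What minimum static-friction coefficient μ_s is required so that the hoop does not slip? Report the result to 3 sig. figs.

For this body I = MR², i.e. k = I/(MR²) = 1.
Translational: Mg sinθ − f = Ma. Rotational about the CM: fR = Iα = kMRa, so f = kMa.
These give a = g sinθ/(1+k) and the required friction f = kMg sinθ/(1+k).
With N = Mg cosθ, the no-slip condition f ≤ μN gives μ_min = f/N = k tanθ/(1+k).
μ_min = 1 × tan18.6° / 2 ≈ 0.168.

μ_min ≈ 0.168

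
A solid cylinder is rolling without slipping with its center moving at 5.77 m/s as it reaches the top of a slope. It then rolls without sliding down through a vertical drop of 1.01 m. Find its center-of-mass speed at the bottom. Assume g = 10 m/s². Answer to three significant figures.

Here I = (1/2)MR², so the shape factor k = I/(MR²) = 0.5.
Pure rolling means v = ωR; then KE = ½Mv² + ½I(v/R)² = ½(1+k)Mv² = (3/4)Mv².
Conserving energy between top and bottom: (3/4)Mv² = (3/4)Mv₀² + Mgh, hence v² = v₀² + 2gh/(1+k).
v = √(5.77² + 2×10×1.01/1.5) = √46.76 ≈ 6.84 m/s.

v ≈ 6.84 m/s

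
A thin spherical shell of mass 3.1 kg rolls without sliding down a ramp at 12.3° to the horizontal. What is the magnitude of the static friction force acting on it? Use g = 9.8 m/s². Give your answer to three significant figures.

f ≈ 2.59 N

The moment of inertia is (2/3)MR², giving k ≡ I/(MR²) = 2/3.
Along the incline Mg sinθ − f = Ma, and torque about the center fR = Iα = kMR²(a/R) gives f = kMa.
Combining, a = g sinθ/(1+k) and f = kMa = kMg sinθ/(1+k).
f = (2/3) × 3.1 × 9.8 × sin12.3° / 1.667 ≈ 2.59 N.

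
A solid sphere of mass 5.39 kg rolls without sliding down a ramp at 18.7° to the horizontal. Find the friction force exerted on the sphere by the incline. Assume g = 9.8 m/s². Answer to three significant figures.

f ≈ 4.84 N

With I = (2/5)MR², the ratio k = I/(MR²) is 0.4.
Newton's second law down the slope: Mg sinθ − f = Ma. The torque equation fR = Iα (with α = a/R) gives f = kMa.
Combining, a = g sinθ/(1+k) and f = kMa = kMg sinθ/(1+k).
f = 0.4 × 5.39 × 9.8 × sin18.7° / 1.4 ≈ 4.84 N.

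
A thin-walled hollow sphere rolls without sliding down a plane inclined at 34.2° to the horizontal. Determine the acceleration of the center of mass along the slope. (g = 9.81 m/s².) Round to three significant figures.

With I = (2/3)MR², the ratio k = I/(MR²) is 2/3.
Newton's second law down the slope: Mg sinθ − f = Ma. The torque equation fR = Iα (with α = a/R) gives f = kMa.
Eliminating f: Mg sinθ = (1+k)Ma, so a = g sinθ/(1+k) = 9.81 × sin34.2° / 1.667 ≈ 3.31 m/s².

a ≈ 3.31 m/s²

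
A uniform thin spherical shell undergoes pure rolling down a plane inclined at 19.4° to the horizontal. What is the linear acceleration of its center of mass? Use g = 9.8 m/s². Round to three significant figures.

a ≈ 1.95 m/s²

For this body I = (2/3)MR², i.e. k = I/(MR²) = 2/3.
Along the incline Mg sinθ − f = Ma, and torque about the center fR = Iα = kMR²(a/R) gives f = kMa.
Eliminating f: Mg sinθ = (1+k)Ma, so a = g sinθ/(1+k) = 9.8 × sin19.4° / 1.667 ≈ 1.95 m/s².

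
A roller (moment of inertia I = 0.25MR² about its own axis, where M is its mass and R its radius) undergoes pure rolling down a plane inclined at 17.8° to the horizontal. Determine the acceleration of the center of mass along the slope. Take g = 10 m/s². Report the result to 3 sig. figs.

The moment of inertia is 0.25MR², giving k ≡ I/(MR²) = 0.25.
Along the incline Mg sinθ − f = Ma, and torque about the center fR = Iα = kMR²(a/R) gives f = kMa.
Eliminating f: Mg sinθ = (1+k)Ma, so a = g sinθ/(1+k) = 10 × sin17.8° / 1.25 ≈ 2.45 m/s².

a ≈ 2.45 m/s²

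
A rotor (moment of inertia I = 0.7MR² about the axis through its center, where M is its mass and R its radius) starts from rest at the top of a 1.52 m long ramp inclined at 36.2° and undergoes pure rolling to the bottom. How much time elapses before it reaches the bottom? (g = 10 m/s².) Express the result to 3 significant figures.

t ≈ 0.935 s

For this body I = 0.7MR², i.e. k = I/(MR²) = 0.7.
Newton's second law down the slope: Mg sinθ − f = Ma. The torque equation fR = Iα (with α = a/R) gives f = kMa.
Hence a = g sinθ/(1+k) = 10×sin36.2°/1.7 = 3.474 m/s².
Starting from rest, L = ½at², so t = √(2L/a) = √(2×1.52/3.474) ≈ 0.935 s.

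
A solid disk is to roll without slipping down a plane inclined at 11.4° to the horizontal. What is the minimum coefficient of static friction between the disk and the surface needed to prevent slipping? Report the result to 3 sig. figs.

μ_min ≈ 0.0672

With I = (1/2)MR², the ratio k = I/(MR²) is 0.5.
Newton's second law down the slope: Mg sinθ − f = Ma. The torque equation fR = Iα (with α = a/R) gives f = kMa.
These give a = g sinθ/(1+k) and the required friction f = kMg sinθ/(1+k).
With N = Mg cosθ, the no-slip condition f ≤ μN gives μ_min = f/N = k tanθ/(1+k).
μ_min = 0.5 × tan11.4° / 1.5 ≈ 0.0672.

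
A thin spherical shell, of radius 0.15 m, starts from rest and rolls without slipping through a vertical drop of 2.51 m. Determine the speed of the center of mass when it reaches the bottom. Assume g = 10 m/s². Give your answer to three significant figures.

The moment of inertia is (2/3)MR², giving k ≡ I/(MR²) = 2/3.
Rolling without slipping gives ω = v/R, so the total kinetic energy is ½Mv² + ½Iω² = ½(1+k)Mv² = (5/6)Mv².
Setting Mgh = (5/6)Mv² gives v = √(2gh/(1+k)) = √(2·10·2.51/1.667) ≈ 5.49 m/s.

v ≈ 5.49 m/s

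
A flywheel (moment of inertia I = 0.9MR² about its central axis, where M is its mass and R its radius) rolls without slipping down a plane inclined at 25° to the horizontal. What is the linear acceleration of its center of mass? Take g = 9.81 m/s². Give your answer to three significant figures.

a ≈ 2.18 m/s²

Here I = 0.9MR², so the shape factor k = I/(MR²) = 0.9.
Along the incline Mg sinθ − f = Ma, and torque about the center fR = Iα = kMR²(a/R) gives f = kMa.
Eliminating f: Mg sinθ = (1+k)Ma, so a = g sinθ/(1+k) = 9.81 × sin25° / 1.9 ≈ 2.18 m/s².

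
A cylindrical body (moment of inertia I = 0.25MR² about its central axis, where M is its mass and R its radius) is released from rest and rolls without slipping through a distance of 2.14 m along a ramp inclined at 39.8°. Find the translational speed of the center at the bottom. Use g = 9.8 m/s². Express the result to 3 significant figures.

v ≈ 4.63 m/s

Here I = 0.25MR², so the shape factor k = I/(MR²) = 0.25.
The rolling condition ω = v/R makes the rotational term ½I(v/R)² = ½kMv², so KE_total = ½(1+k)Mv² = (5/8)Mv².
The vertical drop is h = L sinθ = 2.14 × sin39.8° = 1.37 m.
Setting Mgh = (5/8)Mv² gives v = √(2gh/(1+k)) = √(2·9.8·1.37/1.25) ≈ 4.63 m/s.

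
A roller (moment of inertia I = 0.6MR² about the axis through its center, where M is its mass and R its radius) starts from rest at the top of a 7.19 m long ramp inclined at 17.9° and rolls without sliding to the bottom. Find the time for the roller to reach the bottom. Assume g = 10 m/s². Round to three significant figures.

For this body I = 0.6MR², i.e. k = I/(MR²) = 0.6.
Newton's second law down the slope: Mg sinθ − f = Ma. The torque equation fR = Iα (with α = a/R) gives f = kMa.
Hence a = g sinθ/(1+k) = 10×sin17.9°/1.6 = 1.921 m/s².
Starting from rest, L = ½at², so t = √(2L/a) = √(2×7.19/1.921) ≈ 2.74 s.

t ≈ 2.74 s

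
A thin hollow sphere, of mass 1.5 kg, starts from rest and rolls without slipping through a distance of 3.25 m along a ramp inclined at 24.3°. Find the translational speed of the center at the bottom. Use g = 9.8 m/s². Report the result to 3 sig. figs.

The moment of inertia is (2/3)MR², giving k ≡ I/(MR²) = 2/3.
Rolling without slipping gives ω = v/R, so the total kinetic energy is ½Mv² + ½Iω² = ½(1+k)Mv² = (5/6)Mv².
The vertical drop is h = L sinθ = 3.25 × sin24.3° = 1.337 m.
Setting Mgh = (5/6)Mv² gives v = √(2gh/(1+k)) = √(2·9.8·1.337/1.667) ≈ 3.97 m/s.

v ≈ 3.97 m/s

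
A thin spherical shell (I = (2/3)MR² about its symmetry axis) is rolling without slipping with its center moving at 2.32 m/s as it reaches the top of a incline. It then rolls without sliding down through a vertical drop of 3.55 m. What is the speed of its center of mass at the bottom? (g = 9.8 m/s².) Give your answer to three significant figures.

v ≈ 6.87 m/s

With I = (2/3)MR², the ratio k = I/(MR²) is 2/3.
Rolling without slipping gives ω = v/R, so the total kinetic energy is ½Mv² + ½Iω² = ½(1+k)Mv² = (5/6)Mv².
Conserving energy between top and bottom: (5/6)Mv² = (5/6)Mv₀² + Mgh, hence v² = v₀² + 2gh/(1+k).
v = √(2.32² + 2×9.8×3.55/1.667) = √47.13 ≈ 6.87 m/s.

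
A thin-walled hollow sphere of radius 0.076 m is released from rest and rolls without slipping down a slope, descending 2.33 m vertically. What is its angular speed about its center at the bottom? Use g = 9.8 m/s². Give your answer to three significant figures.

ω ≈ 68.9 rad/s

With I = (2/3)MR², the ratio k = I/(MR²) is 2/3.
Pure rolling means v = ωR; then KE = ½Mv² + ½I(v/R)² = ½(1+k)Mv² = (5/6)Mv².
Energy conservation Mgh = ½(1+k)Mv² gives v = √(2gh/(1+k)) = √(2 × 9.8 × 2.33 / 1.667) = 5.235 m/s.
The angular speed follows from ω = v/R = 5.235/0.076 ≈ 68.9 rad/s.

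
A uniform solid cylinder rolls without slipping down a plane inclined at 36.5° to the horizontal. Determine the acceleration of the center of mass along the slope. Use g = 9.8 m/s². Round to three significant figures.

a ≈ 3.89 m/s²

With I = (1/2)MR², the ratio k = I/(MR²) is 0.5.
Newton's second law down the slope: Mg sinθ − f = Ma. The torque equation fR = Iα (with α = a/R) gives f = kMa.
Eliminating f: Mg sinθ = (1+k)Ma, so a = g sinθ/(1+k) = 9.8 × sin36.5° / 1.5 ≈ 3.89 m/s².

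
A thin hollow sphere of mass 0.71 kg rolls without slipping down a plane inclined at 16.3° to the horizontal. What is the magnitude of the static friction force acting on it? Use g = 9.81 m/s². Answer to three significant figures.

f ≈ 0.782 N

Here I = (2/3)MR², so the shape factor k = I/(MR²) = 2/3.
Newton's second law down the slope: Mg sinθ − f = Ma. The torque equation fR = Iα (with α = a/R) gives f = kMa.
Combining, a = g sinθ/(1+k) and f = kMa = kMg sinθ/(1+k).
f = (2/3) × 0.71 × 9.81 × sin16.3° / 1.667 ≈ 0.782 N.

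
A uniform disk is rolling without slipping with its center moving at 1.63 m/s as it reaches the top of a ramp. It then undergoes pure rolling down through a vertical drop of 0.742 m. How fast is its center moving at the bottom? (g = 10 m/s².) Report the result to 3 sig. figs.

v ≈ 3.54 m/s

For this body I = (1/2)MR², i.e. k = I/(MR²) = 0.5.
Pure rolling means v = ωR; then KE = ½Mv² + ½I(v/R)² = ½(1+k)Mv² = (3/4)Mv².
Conserving energy between top and bottom: (3/4)Mv² = (3/4)Mv₀² + Mgh, hence v² = v₀² + 2gh/(1+k).
v = √(1.63² + 2×10×0.742/1.5) = √12.55 ≈ 3.54 m/s.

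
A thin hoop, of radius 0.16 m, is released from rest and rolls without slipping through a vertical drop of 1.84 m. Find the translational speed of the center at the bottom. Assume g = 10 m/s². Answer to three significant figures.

Here I = MR², so the shape factor k = I/(MR²) = 1.
The rolling condition ω = v/R makes the rotational term ½I(v/R)² = ½kMv², so KE_total = ½(1+k)Mv² = Mv².
Energy conservation: Mgh = Mv², so v = √(2gh/(1+k)) = √(2 × 10 × 1.84 / 2) ≈ 4.29 m/s.

v ≈ 4.29 m/s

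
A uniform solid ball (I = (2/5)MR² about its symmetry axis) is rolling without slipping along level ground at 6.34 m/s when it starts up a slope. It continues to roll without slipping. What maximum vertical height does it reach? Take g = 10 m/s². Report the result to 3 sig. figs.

h ≈ 2.81 m

Here I = (2/5)MR², so the shape factor k = I/(MR²) = 0.4.
Rolling without slipping gives ω = v/R, so the total kinetic energy is ½Mv² + ½Iω² = ½(1+k)Mv² = (7/10)Mv².
All of this converts to potential energy at the highest point: (7/10)Mv₀² = Mgh.
Thus h = (1+k)v₀²/(2g) = 1.4 × 6.34² / (2 × 10) ≈ 2.81 m.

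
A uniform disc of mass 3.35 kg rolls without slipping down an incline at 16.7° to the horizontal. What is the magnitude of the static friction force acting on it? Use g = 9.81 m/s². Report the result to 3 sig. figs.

With I = (1/2)MR², the ratio k = I/(MR²) is 0.5.
Along the incline Mg sinθ − f = Ma, and torque about the center fR = Iα = kMR²(a/R) gives f = kMa.
Combining, a = g sinθ/(1+k) and f = kMa = kMg sinθ/(1+k).
f = 0.5 × 3.35 × 9.81 × sin16.7° / 1.5 ≈ 3.15 N.

f ≈ 3.15 N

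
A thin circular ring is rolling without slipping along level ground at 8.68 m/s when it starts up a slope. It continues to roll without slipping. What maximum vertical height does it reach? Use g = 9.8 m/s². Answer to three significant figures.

h ≈ 7.69 m

With I = MR², the ratio k = I/(MR²) is 1.
Pure rolling means v = ωR; then KE = ½Mv² + ½I(v/R)² = ½(1+k)Mv² = Mv².
All of this converts to potential energy at the highest point: Mv₀² = Mgh.
Thus h = (1+k)v₀²/(2g) = 2 × 8.68² / (2 × 9.8) ≈ 7.69 m.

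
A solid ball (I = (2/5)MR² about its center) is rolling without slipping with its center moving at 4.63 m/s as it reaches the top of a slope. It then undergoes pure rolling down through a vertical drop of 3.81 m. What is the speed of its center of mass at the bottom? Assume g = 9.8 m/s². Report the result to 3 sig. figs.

Here I = (2/5)MR², so the shape factor k = I/(MR²) = 0.4.
Pure rolling means v = ωR; then KE = ½Mv² + ½I(v/R)² = ½(1+k)Mv² = (7/10)Mv².
Energy conservation: (7/10)Mv₀² + Mgh = (7/10)Mv², so v² = v₀² + 2gh/(1+k).
v = √(4.63² + 2×9.8×3.81/1.4) = √74.78 ≈ 8.65 m/s.

v ≈ 8.65 m/s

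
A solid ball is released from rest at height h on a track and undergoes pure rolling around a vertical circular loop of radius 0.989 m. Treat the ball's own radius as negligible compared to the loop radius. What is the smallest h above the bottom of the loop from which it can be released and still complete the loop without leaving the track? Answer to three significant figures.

For this body I = (2/5)MR², i.e. k = I/(MR²) = 0.4.
At the top of the loop, the minimum-contact condition is Mg = Mv_top²/r, so v_top² = gr.
With ω = v/R, the kinetic energy at speed v is ½(1+k)Mv² = (7/10)Mv².
Energy conservation from release (height h) to the top (height 2r): Mgh = Mg(2r) + (7/10)M·gr.
Thus h_min = 2r + (1+k)r/2 = r(2 + 1.4/2) = 0.989 × 2.7 ≈ 2.67 m.

h_min ≈ 2.67 m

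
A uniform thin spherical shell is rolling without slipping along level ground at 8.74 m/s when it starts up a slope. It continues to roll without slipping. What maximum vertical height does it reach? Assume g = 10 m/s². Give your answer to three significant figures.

Here I = (2/3)MR², so the shape factor k = I/(MR²) = 2/3.
Since it rolls without slipping, ω = v/R and KE = ½Mv² + ½Iω² = ½(1+k)Mv² = (5/6)Mv².
All of this converts to potential energy at the highest point: (5/6)Mv₀² = Mgh.
Thus h = (1+k)v₀²/(2g) = 1.667 × 8.74² / (2 × 10) ≈ 6.37 m.

h ≈ 6.37 m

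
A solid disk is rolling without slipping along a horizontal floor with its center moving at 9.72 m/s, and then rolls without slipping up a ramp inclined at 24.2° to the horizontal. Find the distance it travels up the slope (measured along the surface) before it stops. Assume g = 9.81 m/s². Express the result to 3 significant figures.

The moment of inertia is (1/2)MR², giving k ≡ I/(MR²) = 0.5.
Pure rolling means v = ωR; then KE = ½Mv² + ½I(v/R)² = ½(1+k)Mv² = (3/4)Mv².
Setting this equal to Mgh gives the vertical rise h = (1+k)v₀²/(2g) = 1.5×9.72²/(2×9.81) = 7.223 m.
The distance along the slope is d = h/sinθ = 7.223/sin24.2° ≈ 17.6 m.

d ≈ 17.6 m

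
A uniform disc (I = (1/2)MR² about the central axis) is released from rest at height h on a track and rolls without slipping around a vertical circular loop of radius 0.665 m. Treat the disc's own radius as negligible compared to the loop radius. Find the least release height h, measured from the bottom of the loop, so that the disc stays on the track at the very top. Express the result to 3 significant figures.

h_min ≈ 1.83 m

The moment of inertia is (1/2)MR², giving k ≡ I/(MR²) = 0.5.
At the top, contact is just lost when gravity alone supplies the centripetal force: Mg = Mv_top²/r, i.e. v_top² = gr.
With ω = v/R, the kinetic energy at speed v is ½(1+k)Mv² = (3/4)Mv².
Energy conservation from release (height h) to the top (height 2r): Mgh = Mg(2r) + (3/4)M·gr.
Thus h_min = 2r + (1+k)r/2 = r(2 + 1.5/2) = 0.665 × 2.75 ≈ 1.83 m.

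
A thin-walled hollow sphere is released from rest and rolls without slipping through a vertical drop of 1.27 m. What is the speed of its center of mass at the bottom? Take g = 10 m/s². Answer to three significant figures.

For this body I = (2/3)MR², i.e. k = I/(MR²) = 2/3.
Pure rolling means v = ωR; then KE = ½Mv² + ½I(v/R)² = ½(1+k)Mv² = (5/6)Mv².
Energy conservation: Mgh = (5/6)Mv², so v = √(2gh/(1+k)) = √(2 × 10 × 1.27 / 1.667) ≈ 3.90 m/s.

v ≈ 3.90 m/s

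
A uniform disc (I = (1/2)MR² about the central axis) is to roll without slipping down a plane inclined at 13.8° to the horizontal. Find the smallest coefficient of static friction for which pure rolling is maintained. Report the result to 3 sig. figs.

With I = (1/2)MR², the ratio k = I/(MR²) is 0.5.
Newton's second law down the slope: Mg sinθ − f = Ma. The torque equation fR = Iα (with α = a/R) gives f = kMa.
These give a = g sinθ/(1+k) and the required friction f = kMg sinθ/(1+k).
The normal force is N = Mg cosθ, so μ_min = f/N = k tanθ/(1+k).
μ_min = 0.5 × tan13.8° / 1.5 ≈ 0.0819.

μ_min ≈ 0.0819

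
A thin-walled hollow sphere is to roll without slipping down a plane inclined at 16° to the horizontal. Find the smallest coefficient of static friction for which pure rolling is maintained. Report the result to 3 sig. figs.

μ_min ≈ 0.115

With I = (2/3)MR², the ratio k = I/(MR²) is 2/3.
Along the incline Mg sinθ − f = Ma, and torque about the center fR = Iα = kMR²(a/R) gives f = kMa.
These give a = g sinθ/(1+k) and the required friction f = kMg sinθ/(1+k).
The normal force is N = Mg cosθ, so μ_min = f/N = k tanθ/(1+k).
μ_min = (2/3) × tan16° / 1.667 ≈ 0.115.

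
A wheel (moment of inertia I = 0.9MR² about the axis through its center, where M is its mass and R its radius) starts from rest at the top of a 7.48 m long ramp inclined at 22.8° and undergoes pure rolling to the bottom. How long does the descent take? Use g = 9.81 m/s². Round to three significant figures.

The moment of inertia is 0.9MR², giving k ≡ I/(MR²) = 0.9.
Along the incline Mg sinθ − f = Ma, and torque about the center fR = Iα = kMR²(a/R) gives f = kMa.
Hence a = g sinθ/(1+k) = 9.81×sin22.8°/1.9 = 2.001 m/s².
Starting from rest, L = ½at², so t = √(2L/a) = √(2×7.48/2.001) ≈ 2.73 s.

t ≈ 2.73 s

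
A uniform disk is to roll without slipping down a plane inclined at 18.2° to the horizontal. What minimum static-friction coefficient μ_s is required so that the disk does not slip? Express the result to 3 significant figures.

Here I = (1/2)MR², so the shape factor k = I/(MR²) = 0.5.
Translational: Mg sinθ − f = Ma. Rotational about the CM: fR = Iα = kMRa, so f = kMa.
These give a = g sinθ/(1+k) and the required friction f = kMg sinθ/(1+k).
The normal force is N = Mg cosθ, so μ_min = f/N = k tanθ/(1+k).
μ_min = 0.5 × tan18.2° / 1.5 ≈ 0.110.

μ_min ≈ 0.110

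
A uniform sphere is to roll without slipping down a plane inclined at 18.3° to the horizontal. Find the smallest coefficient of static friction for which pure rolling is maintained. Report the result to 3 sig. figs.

μ_min ≈ 0.0945

For this body I = (2/5)MR², i.e. k = I/(MR²) = 0.4.
Translational: Mg sinθ − f = Ma. Rotational about the CM: fR = Iα = kMRa, so f = kMa.
These give a = g sinθ/(1+k) and the required friction f = kMg sinθ/(1+k).
The normal force is N = Mg cosθ, so μ_min = f/N = k tanθ/(1+k).
μ_min = 0.4 × tan18.3° / 1.4 ≈ 0.0945.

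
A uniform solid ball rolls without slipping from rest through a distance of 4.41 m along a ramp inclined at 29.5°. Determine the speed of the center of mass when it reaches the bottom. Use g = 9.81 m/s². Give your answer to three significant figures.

v ≈ 5.52 m/s

The moment of inertia is (2/5)MR², giving k ≡ I/(MR²) = 0.4.
Since it rolls without slipping, ω = v/R and KE = ½Mv² + ½Iω² = ½(1+k)Mv² = (7/10)Mv².
The vertical drop is h = L sinθ = 4.41 × sin29.5° = 2.172 m.
Energy conservation: Mgh = (7/10)Mv², so v = √(2gh/(1+k)) = √(2 × 9.81 × 2.172 / 1.4) ≈ 5.52 m/s.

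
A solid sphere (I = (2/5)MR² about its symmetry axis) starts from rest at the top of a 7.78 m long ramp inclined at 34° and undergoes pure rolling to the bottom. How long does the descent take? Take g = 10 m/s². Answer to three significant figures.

For this body I = (2/5)MR², i.e. k = I/(MR²) = 0.4.
Translational: Mg sinθ − f = Ma. Rotational about the CM: fR = Iα = kMRa, so f = kMa.
Hence a = g sinθ/(1+k) = 10×sin34°/1.4 = 3.994 m/s².
With constant a from rest, t = √(2L/a) = √(2·7.78/3.994) ≈ 1.97 s.

t ≈ 1.97 s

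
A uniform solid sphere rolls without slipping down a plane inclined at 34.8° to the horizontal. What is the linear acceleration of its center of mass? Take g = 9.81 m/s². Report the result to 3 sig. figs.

With I = (2/5)MR², the ratio k = I/(MR²) is 0.4.
Translational: Mg sinθ − f = Ma. Rotational about the CM: fR = Iα = kMRa, so f = kMa.
Eliminating f: Mg sinθ = (1+k)Ma, so a = g sinθ/(1+k) = 9.81 × sin34.8° / 1.4 ≈ 4.00 m/s².

a ≈ 4.00 m/s²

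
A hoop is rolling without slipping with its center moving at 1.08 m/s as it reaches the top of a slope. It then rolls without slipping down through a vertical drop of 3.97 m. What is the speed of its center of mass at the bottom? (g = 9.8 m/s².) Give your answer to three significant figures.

v ≈ 6.33 m/s

Here I = MR², so the shape factor k = I/(MR²) = 1.
The rolling condition ω = v/R makes the rotational term ½I(v/R)² = ½kMv², so KE_total = ½(1+k)Mv² = Mv².
Conserving energy between top and bottom: Mv² = Mv₀² + Mgh, hence v² = v₀² + 2gh/(1+k).
v = √(1.08² + 2×9.8×3.97/2) = √40.07 ≈ 6.33 m/s.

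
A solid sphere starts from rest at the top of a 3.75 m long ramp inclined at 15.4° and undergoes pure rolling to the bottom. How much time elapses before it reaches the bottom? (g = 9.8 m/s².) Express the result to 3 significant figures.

t ≈ 2.01 s

Here I = (2/5)MR², so the shape factor k = I/(MR²) = 0.4.
Newton's second law down the slope: Mg sinθ − f = Ma. The torque equation fR = Iα (with α = a/R) gives f = kMa.
Hence a = g sinθ/(1+k) = 9.8×sin15.4°/1.4 = 1.859 m/s².
With constant a from rest, t = √(2L/a) = √(2·3.75/1.859) ≈ 2.01 s.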